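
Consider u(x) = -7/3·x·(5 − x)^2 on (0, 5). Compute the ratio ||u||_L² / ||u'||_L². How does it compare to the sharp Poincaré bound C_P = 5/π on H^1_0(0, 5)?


||u||_L² / ||u'||_L² = 5*sqrt(14)/14 < C_P = 5/π.

u(x) = -7/3·x·(5 − x)^2, so u'(x) = -7*x^2 + 140*x/3 - 175/3.
u(x) = -7/3·x·(5 − x)^2 vanishes at x = 0 and x = 5, so u ∈ H^1_0(0, 5). Differentiate via the product rule and integrate the resulting polynomials term by term.
  ∫_0^5 u² dx = ∫_0^5 (49*x^6/9 - 980*x^5/9 + 2450*x^4/3 - 24500*x^3/9 + 30625*x^2/9) dx. Term by term:
    ∫_0^5 49*x^6/9 dx = 546875/9;  ∫_0^5 -980*x^5/9 dx = -7656250/27;  ∫_0^5 2450*x^4/3 dx = 1531250/3;
    ∫_0^5 -24500*x^3/9 dx = -3828125/9;  ∫_0^5 30625*x^2/9 dx = 3828125/27.
  Sum: 546875/9 − 7656250/27 + 1531250/3 − 3828125/9 + 3828125/27 = 109375/27.
  ∫_0^5 (u')² dx = ∫_0^5 (49*x^4 - 1960*x^3/3 + 26950*x^2/9 - 49000*x/9 + 30625/9) dx. Term by term:
    ∫_0^5 49*x^4 dx = 30625;  ∫_0^5 -1960*x^3/3 dx = -306250/3;  ∫_0^5 26950*x^2/9 dx = 3368750/27;
    ∫_0^5 -49000*x/9 dx = -612500/9;  ∫_0^5 30625/9 dx = 153125/9.
  Sum: 30625 − 306250/3 + 3368750/27 − 612500/9 + 153125/9 = 61250/27.
∫_0^5 u² dx = 109375/27, so ||u||_L² = 125*sqrt(21)/9.
∫_0^5 (u')² dx = 61250/27, so ||u'||_L² = 175*sqrt(6)/9.
Ratio ||u||_L² / ||u'||_L² = 5*sqrt(14)/14.
Sharp Poincaré constant on H^1_0(0, 5) is C_P = L/π = 5/π, achieved by sin(π/5·x).
A polynomial bump cannot attain the sharp Poincaré constant (only the first sine eigenfunction does), so the ratio is strictly less than C_P, consistent with ||u||_L² ≤ C_P ||u'||_L².


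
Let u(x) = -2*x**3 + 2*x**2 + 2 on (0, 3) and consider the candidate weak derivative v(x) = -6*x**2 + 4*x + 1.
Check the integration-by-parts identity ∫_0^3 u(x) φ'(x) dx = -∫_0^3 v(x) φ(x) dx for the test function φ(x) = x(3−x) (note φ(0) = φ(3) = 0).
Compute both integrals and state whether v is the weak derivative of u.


LHS = 459/10, RHS = 207/5. No, v is not the weak derivative of u.

u(x) = -2*x**3 + 2*x**2 + 2, classical derivative u'(x) = -6*x**2 + 4*x.
φ(x) = x(3−x), so φ'(x) = 3 - 2*x.
Note φ(0) = φ(3) = 0, so the boundary term u·φ vanishes.
LHS = ∫_0^3 u(x) φ'(x) dx = ∫_0^3 (4*x^4 - 10*x^3 + 6*x^2 - 4*x + 6) dx. Term by term:
  ∫_0^3 4*x^4 dx = 972/5;  ∫_0^3 -10*x^3 dx = -405/2;  ∫_0^3 6*x^2 dx = 54;
  ∫_0^3 -4*x dx = -18;  ∫_0^3 6 dx = 18.
Sum: 972/5 − 405/2 + 54 − 18 + 18 = 459/10.
So LHS = 459/10.
∫_0^3 v(x) φ(x) dx = ∫_0^3 (6*x^4 - 22*x^3 + 11*x^2 + 3*x) dx. Term by term:
  ∫_0^3 6*x^4 dx = 1458/5;  ∫_0^3 -22*x^3 dx = -891/2;  ∫_0^3 11*x^2 dx = 99;
  ∫_0^3 3*x dx = 27/2.
Sum: 1458/5 − 891/2 + 99 + 27/2 = -207/5.
So RHS = -∫_0^3 v(x) φ(x) dx = 207/5.
LHS − RHS = 9/2 ≠ 0, so the identity fails.
(For a valid weak derivative the identity must hold for EVERY test function, in particular this one. The failure shows v is NOT the weak derivative of u.)
Correct weak derivative would be u'(x) = -6*x**2 + 4*x.


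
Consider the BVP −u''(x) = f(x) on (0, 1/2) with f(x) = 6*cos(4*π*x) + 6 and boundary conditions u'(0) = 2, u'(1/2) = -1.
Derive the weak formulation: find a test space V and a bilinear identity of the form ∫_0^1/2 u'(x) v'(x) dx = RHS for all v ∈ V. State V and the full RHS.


V = H^1(0, 1/2) (v unrestricted at boundary; u is determined up to an additive constant); weak form: ∫_0^1/2 u'v' dx = ∫_0^1/2 (6*cos(4*π*x) + 6) v dx − v(1/2) − 2·v(0) for all v ∈ V.

Multiply both sides by a test function v and integrate from 0 to 1/2:
  ∫_0^1/2 −u''(x) v(x) dx = ∫_0^1/2 f(x) v(x) dx.
Integrate the LHS by parts once:
  ∫_0^1/2 −u'' v dx = −[u'(x) v(x)]_0^1/2 + ∫_0^1/2 u'(x) v'(x) dx.
Thus ∫_0^1/2 u'(x) v'(x) dx = ∫_0^1/2 f(x) v(x) dx + [u'(x) v(x)]_0^1/2.
Choose V so that boundary terms are either known or forced to vanish.
u has inhomogeneous Neumann u'(0) = 2, u'(1/2) = -1. [u' v]_0^1/2 = (-1)·v(1/2) − (2)·v(0) = − v(1/2) − 2·v(0). Take V = H^1(0, 1/2); boundary term becomes part of RHS.
Weak formulation: find u (satisfying any essential BC) such that ∫_0^1/2 u'(x) v'(x) dx = ∫_0^1/2 f v dx − v(1/2) − 2·v(0) for all v ∈ V (Neumann data are natural BCs: they enter the RHS as boundary terms).
Substituting f(x) = 6*cos(4*π*x) + 6, the right-hand side is ∫_0^1/2 (6*cos(4*π*x) + 6) v dx − v(1/2) − 2·v(0).
Compatibility check (pure Neumann): taking v ≡ 1 ∈ V gives 0 = ∫_0^1/2 f dx + (-1) − (2), i.e. ∫_0^1/2 f dx must equal u'(0) − u'(1/2) = 3. Indeed ∫_0^1/2 (6*cos(4*π*x) + 6) dx = 3, so the data are compatible. The solution is then unique only up to an additive constant (fix it e.g. by requiring ∫_0^1/2 u dx = 0).


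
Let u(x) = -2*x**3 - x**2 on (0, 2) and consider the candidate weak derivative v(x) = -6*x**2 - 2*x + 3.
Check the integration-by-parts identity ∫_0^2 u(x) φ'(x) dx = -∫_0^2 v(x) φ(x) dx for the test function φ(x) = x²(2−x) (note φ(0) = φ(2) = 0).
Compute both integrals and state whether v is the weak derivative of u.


LHS = 16, RHS = 12. No, v is not the weak derivative of u.

u(x) = -2*x**3 - x**2, classical derivative u'(x) = -6*x**2 - 2*x.
φ(x) = x²(2−x), so φ'(x) = x*(4 - 3*x).
Note φ(0) = φ(2) = 0, so the boundary term u·φ vanishes.
LHS = ∫_0^2 u(x) φ'(x) dx = ∫_0^2 (6*x^5 - 5*x^4 - 4*x^3) dx. Term by term:
  ∫_0^2 6*x^5 dx = 64;  ∫_0^2 -5*x^4 dx = -32;  ∫_0^2 -4*x^3 dx = -16.
Sum: 64 − 32 − 16 = 16.
So LHS = 16.
∫_0^2 v(x) φ(x) dx = ∫_0^2 (6*x^5 - 10*x^4 - 7*x^3 + 6*x^2) dx. Term by term:
  ∫_0^2 6*x^5 dx = 64;  ∫_0^2 -10*x^4 dx = -64;  ∫_0^2 -7*x^3 dx = -28;
  ∫_0^2 6*x^2 dx = 16.
Sum: 64 − 64 − 28 + 16 = -12.
So RHS = -∫_0^2 v(x) φ(x) dx = 12.
LHS − RHS = 4 ≠ 0, so the identity fails.
(For a valid weak derivative the identity must hold for EVERY test function, in particular this one. The failure shows v is NOT the weak derivative of u.)
Correct weak derivative would be u'(x) = -6*x**2 - 2*x.


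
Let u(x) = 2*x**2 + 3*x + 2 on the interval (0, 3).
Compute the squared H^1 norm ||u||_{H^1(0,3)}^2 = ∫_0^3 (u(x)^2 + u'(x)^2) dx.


||u||_{H^1}^2 = 4677/5

The H^1 norm (squared) on an interval (0, L) is
  ||u||_{H^1}^2 = ∫_0^L u(x)^2 dx + ∫_0^L u'(x)^2 dx.
Compute u'(x) = 4*x + 3.
Then u(x)^2 = 4*x**4 + 12*x**3 + 17*x**2 + 12*x + 4 and u'(x)^2 = 16*x**2 + 24*x + 9.
Integrate each monomial from 0 to 3 using ∫_0^3 c·x^n dx = c·3^(n+1)/(n+1):
  ∫_0^3 u(x)^2 dx = ∫_0^3 (4*x^4 + 12*x^3 + 17*x^2 + 12*x + 4) dx. Term by term:
    ∫_0^3 4*x^4 dx = 972/5;  ∫_0^3 12*x^3 dx = 243;  ∫_0^3 17*x^2 dx = 153;
    ∫_0^3 12*x dx = 54;  ∫_0^3 4 dx = 12.
  Sum: 972/5 + 243 + 153 + 54 + 12 = 3282/5.
  ∫_0^3 u'(x)^2 dx = ∫_0^3 (16*x^2 + 24*x + 9) dx. Term by term:
    ∫_0^3 16*x^2 dx = 144;  ∫_0^3 24*x dx = 108;  ∫_0^3 9 dx = 27.
  Sum: 144 + 108 + 27 = 279.
Adding: ||u||_{H^1}^2 = 3282/5 + 279 = 4677/5.


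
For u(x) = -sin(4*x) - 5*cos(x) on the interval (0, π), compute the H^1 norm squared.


||u||_{H^1(0,π)}^2 = 32/3 + 67*π/2

u'(x) = 5*sin(x) - 4*cos(4*x).
Expand u² and (u')² and integrate term by term on (0, π), using: for integers n ≥ 1, ∫_0^π sin²(nx) dx = ∫_0^π cos²(nx) dx = π/2; for n ≠ n', ∫_0^π sin(nx)sin(n'x) dx = ∫_0^π cos(nx)cos(n'x) dx = 0; and by product-to-sum, ∫_0^π sin(nx)cos(n'x) dx = ½∫_0^π [sin((n+n')x) + sin((n−n')x)] dx, which is 0 when n+n' is even and 2n/(n²−n'²) when n+n' is odd (it need not vanish on (0, π)).
  u² squared terms: (-1)²·∫sin(4x)² dx = 1·π/2 = π/2;  (-5)²·∫cos(x)² dx = 25·π/2 = 25*π/2.
  u² cross terms: 2·(-1)·(-5)·∫sin(4x)·cos(x) dx = 10·(8/15) = 16/3.
  So ∫_0^π u² dx = π/2 + 25*π/2 + 16/3 = 16/3 + 13*π.
  (u')² squared terms: (-4)²·∫cos(4x)² dx = 16·π/2 = 8*π;  (5)²·∫sin(x)² dx = 25·π/2 = 25*π/2.
  (u')² cross terms: 2·(-4)·(5)·∫cos(4x)·sin(x) dx = -40·(-2/15) = 16/3.
  So ∫_0^π (u')² dx = 8*π + 25*π/2 + 16/3 = 16/3 + 41*π/2.
||u||_{H^1}^2 = (16/3 + 13*π) + (16/3 + 41*π/2) = 32/3 + 67*π/2.


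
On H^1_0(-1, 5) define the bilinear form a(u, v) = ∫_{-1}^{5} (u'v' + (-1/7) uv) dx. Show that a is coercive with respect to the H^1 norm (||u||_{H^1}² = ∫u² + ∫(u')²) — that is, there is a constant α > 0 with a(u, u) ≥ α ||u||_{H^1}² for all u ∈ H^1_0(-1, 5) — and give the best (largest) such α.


α = (-36/7 + π^2)/(π^2 + 36)

Coercivity of a(·,·) on H^1_0(-1, 5) means a(u, u) ≥ α ||u||_{H^1}² for every u ∈ H^1_0.
The interval has length L = 6, and Poincaré/coercivity depend only on L. Here a(u, u) = ∫(u')² + (-1/7)·∫u².
Here c = -1/7 < 0 with |c| < (π/L)² = π^2/36, so coercivity still holds. The condition a(u,u) ≥ α||u||_{H^1}² reads (1−α)∫(u')² ≥ (α−c)∫u². Any admissible α is ≤ 1 (rapidly oscillating u have ∫u²/∫(u')² → 0), and α = 1 would force 0 ≥ (1−c)∫u², impossible since c < 1; so 1−α > 0. By the sharp Poincaré inequality on H^1_0 of an interval of length L, ∫(u')² ≥ (π/L)²∫u² with equality for the first sine mode sin(π(x−x₀)/L) (x₀ the left endpoint), so the inequality holds for all u iff (1−α)(π/L)² ≥ α − c, i.e. α ≤ ((π/L)² + c)/((π/L)² + 1) = (1 + c(L/π)²)/(1 + (L/π)²). (Direct route, valid since c ≤ 0: Poincaré gives c∫u² ≥ c(L/π)²∫(u')², so a(u,u) ≥ (1 + c(L/π)²)∫(u')², while ||u||_{H^1}² ≤ (1 + (L/π)²)∫(u')²; dividing yields the same α.) With (π/L)² = π^2/36 and c = -1/7, the largest admissible constant is α = ((π/L)² + c)/((π/L)² + 1).
Simplifying, α = (-36/7 + π^2)/(π^2 + 36).


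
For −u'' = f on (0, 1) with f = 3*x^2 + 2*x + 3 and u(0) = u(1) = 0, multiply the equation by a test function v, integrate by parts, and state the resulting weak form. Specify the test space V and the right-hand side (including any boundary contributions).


V = H^1_0(0, 1) (so v(0) = v(1) = 0); weak form: ∫_0^1 u'v' dx = ∫_0^1 (3*x^2 + 2*x + 3) v dx for all v ∈ V.

Multiply both sides by a test function v and integrate from 0 to 1:
  ∫_0^1 −u''(x) v(x) dx = ∫_0^1 f(x) v(x) dx.
Integrate the LHS by parts once:
  ∫_0^1 −u'' v dx = −[u'(x) v(x)]_0^1 + ∫_0^1 u'(x) v'(x) dx.
Thus ∫_0^1 u'(x) v'(x) dx = ∫_0^1 f(x) v(x) dx + [u'(x) v(x)]_0^1.
Choose V so that boundary terms are either known or forced to vanish.
u is Dirichlet: u(0) = u(1) = 0. Let V = H^1_0(0, 1); then v(0) = v(1) = 0, and [u' v]_0^1 = 0.
Weak formulation: find u (satisfying any essential BC) such that ∫_0^1 u'(x) v'(x) dx = ∫_0^1 f v dx for all v ∈ V.
Substituting f(x) = 3*x^2 + 2*x + 3, the right-hand side is ∫_0^1 (3*x^2 + 2*x + 3) v dx.


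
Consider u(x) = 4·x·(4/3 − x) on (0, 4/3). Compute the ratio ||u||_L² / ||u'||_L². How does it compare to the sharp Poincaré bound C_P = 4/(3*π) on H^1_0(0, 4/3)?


||u||_L² / ||u'||_L² = 2*sqrt(10)/15 < C_P = 4/(3*π).

u(x) = 4·x·(4/3 − x), so u'(x) = 16/3 - 8*x.
u(x) = 4·x·(4/3 − x) vanishes at x = 0 and x = 4/3, so u ∈ H^1_0(0, 4/3). Differentiate via the product rule and integrate the resulting polynomials term by term.
  ∫_0^4/3 u² dx = ∫_0^4/3 (16*x^4 - 128*x^3/3 + 256*x^2/9) dx. Term by term:
    ∫_0^4/3 16*x^4 dx = 16384/1215;  ∫_0^4/3 -128*x^3/3 dx = -8192/243;  ∫_0^4/3 256*x^2/9 dx = 16384/729.
  Sum: 16384/1215 − 8192/243 + 16384/729 = 8192/3645.
  ∫_0^4/3 (u')² dx = ∫_0^4/3 (64*x^2 - 256*x/3 + 256/9) dx. Term by term:
    ∫_0^4/3 64*x^2 dx = 4096/81;  ∫_0^4/3 -256*x/3 dx = -2048/27;  ∫_0^4/3 256/9 dx = 1024/27.
  Sum: 4096/81 − 2048/27 + 1024/27 = 1024/81.
∫_0^4/3 u² dx = 8192/3645, so ||u||_L² = 64*sqrt(10)/135.
∫_0^4/3 (u')² dx = 1024/81, so ||u'||_L² = 32/9.
Ratio ||u||_L² / ||u'||_L² = 2*sqrt(10)/15.
Sharp Poincaré constant on H^1_0(0, 4/3) is C_P = L/π = 4/(3*π), achieved by sin(3*π/4·x).
A polynomial bump cannot attain the sharp Poincaré constant (only the first sine eigenfunction does), so the ratio is strictly less than C_P, consistent with ||u||_L² ≤ C_P ||u'||_L².


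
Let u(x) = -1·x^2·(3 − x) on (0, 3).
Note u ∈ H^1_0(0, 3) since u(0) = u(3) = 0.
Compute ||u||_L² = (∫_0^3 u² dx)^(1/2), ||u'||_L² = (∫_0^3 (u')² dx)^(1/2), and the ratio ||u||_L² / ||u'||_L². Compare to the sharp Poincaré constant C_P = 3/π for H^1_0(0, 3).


||u||_L² / ||u'||_L² = 3*sqrt(14)/14 < C_P = 3/π.

u(x) = -1·x^2·(3 − x), so u'(x) = 3*x*(x - 2).
u(x) = -1·x^2·(3 − x) vanishes at x = 0 and x = 3, so u ∈ H^1_0(0, 3). Differentiate via the product rule and integrate the resulting polynomials term by term.
  ∫_0^3 u² dx = ∫_0^3 (x^6 - 6*x^5 + 9*x^4) dx. Term by term:
    ∫_0^3 x^6 dx = 2187/7;  ∫_0^3 -6*x^5 dx = -729;  ∫_0^3 9*x^4 dx = 2187/5.
  Sum: 2187/7 − 729 + 2187/5 = 729/35.
  ∫_0^3 (u')² dx = ∫_0^3 (9*x^4 - 36*x^3 + 36*x^2) dx. Term by term:
    ∫_0^3 9*x^4 dx = 2187/5;  ∫_0^3 -36*x^3 dx = -729;  ∫_0^3 36*x^2 dx = 324.
  Sum: 2187/5 − 729 + 324 = 162/5.
∫_0^3 u² dx = 729/35, so ||u||_L² = 27*sqrt(35)/35.
∫_0^3 (u')² dx = 162/5, so ||u'||_L² = 9*sqrt(10)/5.
Ratio ||u||_L² / ||u'||_L² = 3*sqrt(14)/14.
Sharp Poincaré constant on H^1_0(0, 3) is C_P = L/π = 3/π, achieved by sin(π/3·x).
A polynomial bump cannot attain the sharp Poincaré constant (only the first sine eigenfunction does), so the ratio is strictly less than C_P, consistent with ||u||_L² ≤ C_P ||u'||_L².


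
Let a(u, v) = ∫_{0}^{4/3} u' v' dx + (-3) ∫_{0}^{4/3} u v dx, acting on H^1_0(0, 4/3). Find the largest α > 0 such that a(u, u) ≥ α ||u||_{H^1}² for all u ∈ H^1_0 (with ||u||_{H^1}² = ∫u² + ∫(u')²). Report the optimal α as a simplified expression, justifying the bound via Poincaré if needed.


α = 3*(-16 + 3*π^2)/(16 + 9*π^2)

Coercivity of a(·,·) on H^1_0(0, 4/3) means a(u, u) ≥ α ||u||_{H^1}² for every u ∈ H^1_0.
The interval has length L = 4/3, and Poincaré/coercivity depend only on L. Here a(u, u) = ∫(u')² + (-3)·∫u².
Here c = -3 < 0 with |c| < (π/L)² = 9*π^2/16, so coercivity still holds. The condition a(u,u) ≥ α||u||_{H^1}² reads (1−α)∫(u')² ≥ (α−c)∫u². Any admissible α is ≤ 1 (rapidly oscillating u have ∫u²/∫(u')² → 0), and α = 1 would force 0 ≥ (1−c)∫u², impossible since c < 1; so 1−α > 0. By the sharp Poincaré inequality on H^1_0 of an interval of length L, ∫(u')² ≥ (π/L)²∫u² with equality for the first sine mode sin(π(x−x₀)/L) (x₀ the left endpoint), so the inequality holds for all u iff (1−α)(π/L)² ≥ α − c, i.e. α ≤ ((π/L)² + c)/((π/L)² + 1) = (1 + c(L/π)²)/(1 + (L/π)²). (Direct route, valid since c ≤ 0: Poincaré gives c∫u² ≥ c(L/π)²∫(u')², so a(u,u) ≥ (1 + c(L/π)²)∫(u')², while ||u||_{H^1}² ≤ (1 + (L/π)²)∫(u')²; dividing yields the same α.) With (π/L)² = 9*π^2/16 and c = -3, the largest admissible constant is α = ((π/L)² + c)/((π/L)² + 1).
Simplifying, α = 3*(-16 + 3*π^2)/(16 + 9*π^2).


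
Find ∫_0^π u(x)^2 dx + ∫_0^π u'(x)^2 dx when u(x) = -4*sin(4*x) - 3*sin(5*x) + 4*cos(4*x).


||u||_{H^1(0,π)}^2 = -1360/3 + 389*π

u'(x) = -16*sin(4*x) - 16*cos(4*x) - 15*cos(5*x).
Expand u² and (u')² and integrate term by term on (0, π), using: for integers n ≥ 1, ∫_0^π sin²(nx) dx = ∫_0^π cos²(nx) dx = π/2; for n ≠ n', ∫_0^π sin(nx)sin(n'x) dx = ∫_0^π cos(nx)cos(n'x) dx = 0; and by product-to-sum, ∫_0^π sin(nx)cos(n'x) dx = ½∫_0^π [sin((n+n')x) + sin((n−n')x)] dx, which is 0 when n+n' is even and 2n/(n²−n'²) when n+n' is odd (it need not vanish on (0, π)).
  u² squared terms: (-4)²·∫sin(4x)² dx = 16·π/2 = 8*π;  (-3)²·∫sin(5x)² dx = 9·π/2 = 9*π/2;  (4)²·∫cos(4x)² dx = 16·π/2 = 8*π.
  u² cross terms: 2·(-4)·(-3)·∫sin(4x)·sin(5x) dx = 24·(0) = 0;  2·(-4)·(4)·∫sin(4x)·cos(4x) dx = -32·(0) = 0;  2·(-3)·(4)·∫sin(5x)·cos(4x) dx = -24·(10/9) = -80/3.
  So ∫_0^π u² dx = 8*π + 9*π/2 + 8*π + 0 + 0 − 80/3 = -80/3 + 41*π/2.
  (u')² squared terms: (-16)²·∫cos(4x)² dx = 256·π/2 = 128*π;  (-16)²·∫sin(4x)² dx = 256·π/2 = 128*π;  (-15)²·∫cos(5x)² dx = 225·π/2 = 225*π/2.
  (u')² cross terms: 2·(-16)·(-16)·∫cos(4x)·sin(4x) dx = 512·(0) = 0;  2·(-16)·(-15)·∫cos(4x)·cos(5x) dx = 480·(0) = 0;  2·(-16)·(-15)·∫sin(4x)·cos(5x) dx = 480·(-8/9) = -1280/3.
  So ∫_0^π (u')² dx = 128*π + 128*π + 225*π/2 + 0 + 0 − 1280/3 = -1280/3 + 737*π/2.
||u||_{H^1}^2 = (-80/3 + 41*π/2) + (-1280/3 + 737*π/2) = -1360/3 + 389*π.


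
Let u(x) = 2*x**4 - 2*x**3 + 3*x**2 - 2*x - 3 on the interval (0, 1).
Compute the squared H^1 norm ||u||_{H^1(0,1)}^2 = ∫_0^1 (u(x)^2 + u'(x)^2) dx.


||u||_{H^1}^2 = 4811/315

The H^1 norm (squared) on an interval (0, L) is
  ||u||_{H^1}^2 = ∫_0^L u(x)^2 dx + ∫_0^L u'(x)^2 dx.
Compute u'(x) = 8*x**3 - 6*x**2 + 6*x - 2.
Then u(x)^2 = 4*x**8 - 8*x**7 + 16*x**6 - 20*x**5 + 5*x**4 - 14*x**2 + 12*x + 9 and u'(x)^2 = 64*x**6 - 96*x**5 + 132*x**4 - 104*x**3 + 60*x**2 - 24*x + 4.
Integrate each monomial from 0 to 1 using ∫_0^1 c·x^n dx = c·1^(n+1)/(n+1):
  ∫_0^1 u(x)^2 dx = ∫_0^1 (4*x^8 - 8*x^7 + 16*x^6 - 20*x^5 + 5*x^4 - 14*x^2 + 12*x + 9) dx. Term by term:
    ∫_0^1 4*x^8 dx = 4/9;  ∫_0^1 -8*x^7 dx = -1;  ∫_0^1 16*x^6 dx = 16/7;
    ∫_0^1 -20*x^5 dx = -10/3;  ∫_0^1 5*x^4 dx = 1;  ∫_0^1 -14*x^2 dx = -14/3;
    ∫_0^1 12*x dx = 6;  ∫_0^1 9 dx = 9.
  Sum: 4/9 − 1 + 16/7 − 10/3 + 1 − 14/3 + 6 + 9 = 613/63.
  ∫_0^1 u'(x)^2 dx = ∫_0^1 (64*x^6 - 96*x^5 + 132*x^4 - 104*x^3 + 60*x^2 - 24*x + 4) dx. Term by term:
    ∫_0^1 64*x^6 dx = 64/7;  ∫_0^1 -96*x^5 dx = -16;  ∫_0^1 132*x^4 dx = 132/5;
    ∫_0^1 -104*x^3 dx = -26;  ∫_0^1 60*x^2 dx = 20;  ∫_0^1 -24*x dx = -12;
    ∫_0^1 4 dx = 4.
  Sum: 64/7 − 16 + 132/5 − 26 + 20 − 12 + 4 = 194/35.
Adding: ||u||_{H^1}^2 = 613/63 + 194/35 = 4811/315.


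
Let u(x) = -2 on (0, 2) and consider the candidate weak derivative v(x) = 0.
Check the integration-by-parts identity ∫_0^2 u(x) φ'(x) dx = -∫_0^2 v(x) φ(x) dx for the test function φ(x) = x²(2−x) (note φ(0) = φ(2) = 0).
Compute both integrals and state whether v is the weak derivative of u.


LHS = 0, RHS = 0. Yes, v = u' weakly.

u(x) = -2, classical derivative u'(x) = 0.
φ(x) = x²(2−x), so φ'(x) = x*(4 - 3*x).
Note φ(0) = φ(2) = 0, so the boundary term u·φ vanishes.
LHS = ∫_0^2 u(x) φ'(x) dx = ∫_0^2 (6*x^2 - 8*x) dx. Term by term:
  ∫_0^2 6*x^2 dx = 16;  ∫_0^2 -8*x dx = -16.
Sum: 16 − 16 = 0.
So LHS = 0.
∫_0^2 v(x) φ(x) dx = ∫_0^2 (0) dx. Term by term:
  ∫_0^2 0 dx = 0.
So RHS = -∫_0^2 v(x) φ(x) dx = 0.
LHS = RHS, so the identity holds for this test φ.
Moreover u is smooth here and v(x) = u'(x) = 0 pointwise, so the identity holds for every test function. Hence v is the weak derivative of u.


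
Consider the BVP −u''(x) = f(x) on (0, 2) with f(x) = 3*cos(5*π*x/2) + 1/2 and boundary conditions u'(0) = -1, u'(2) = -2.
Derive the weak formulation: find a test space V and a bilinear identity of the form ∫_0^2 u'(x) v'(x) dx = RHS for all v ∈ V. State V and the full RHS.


V = H^1(0, 2) (v unrestricted at boundary; u is determined up to an additive constant); weak form: ∫_0^2 u'v' dx = ∫_0^2 (3*cos(5*π*x/2) + 1/2) v dx − 2·v(2) + v(0) for all v ∈ V.

Multiply both sides by a test function v and integrate from 0 to 2:
  ∫_0^2 −u''(x) v(x) dx = ∫_0^2 f(x) v(x) dx.
Integrate the LHS by parts once:
  ∫_0^2 −u'' v dx = −[u'(x) v(x)]_0^2 + ∫_0^2 u'(x) v'(x) dx.
Thus ∫_0^2 u'(x) v'(x) dx = ∫_0^2 f(x) v(x) dx + [u'(x) v(x)]_0^2.
Choose V so that boundary terms are either known or forced to vanish.
u has inhomogeneous Neumann u'(0) = -1, u'(2) = -2. [u' v]_0^2 = (-2)·v(2) − (-1)·v(0) = − 2·v(2) + v(0). Take V = H^1(0, 2); boundary term becomes part of RHS.
Weak formulation: find u (satisfying any essential BC) such that ∫_0^2 u'(x) v'(x) dx = ∫_0^2 f v dx − 2·v(2) + v(0) for all v ∈ V (Neumann data are natural BCs: they enter the RHS as boundary terms).
Substituting f(x) = 3*cos(5*π*x/2) + 1/2, the right-hand side is ∫_0^2 (3*cos(5*π*x/2) + 1/2) v dx − 2·v(2) + v(0).
Compatibility check (pure Neumann): taking v ≡ 1 ∈ V gives 0 = ∫_0^2 f dx + (-2) − (-1), i.e. ∫_0^2 f dx must equal u'(0) − u'(2) = 1. Indeed ∫_0^2 (3*cos(5*π*x/2) + 1/2) dx = 1, so the data are compatible. The solution is then unique only up to an additive constant (fix it e.g. by requiring ∫_0^2 u dx = 0).


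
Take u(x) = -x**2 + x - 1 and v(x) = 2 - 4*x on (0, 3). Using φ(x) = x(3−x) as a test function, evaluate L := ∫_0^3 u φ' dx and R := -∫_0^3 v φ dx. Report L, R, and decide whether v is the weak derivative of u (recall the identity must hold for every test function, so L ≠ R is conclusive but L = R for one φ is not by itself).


LHS = 9, RHS = 18. No, v is not the weak derivative of u.

u(x) = -x**2 + x - 1, classical derivative u'(x) = 1 - 2*x.
φ(x) = x(3−x), so φ'(x) = 3 - 2*x.
Note φ(0) = φ(3) = 0, so the boundary term u·φ vanishes.
LHS = ∫_0^3 u(x) φ'(x) dx = ∫_0^3 (2*x^3 - 5*x^2 + 5*x - 3) dx. Term by term:
  ∫_0^3 2*x^3 dx = 81/2;  ∫_0^3 -5*x^2 dx = -45;  ∫_0^3 5*x dx = 45/2;
  ∫_0^3 -3 dx = -9.
Sum: 81/2 − 45 + 45/2 − 9 = 9.
So LHS = 9.
∫_0^3 v(x) φ(x) dx = ∫_0^3 (4*x^3 - 14*x^2 + 6*x) dx. Term by term:
  ∫_0^3 4*x^3 dx = 81;  ∫_0^3 -14*x^2 dx = -126;  ∫_0^3 6*x dx = 27.
Sum: 81 − 126 + 27 = -18.
So RHS = -∫_0^3 v(x) φ(x) dx = 18.
LHS − RHS = -9 ≠ 0, so the identity fails.
(For a valid weak derivative the identity must hold for EVERY test function, in particular this one. The failure shows v is NOT the weak derivative of u.)
Correct weak derivative would be u'(x) = 1 - 2*x.


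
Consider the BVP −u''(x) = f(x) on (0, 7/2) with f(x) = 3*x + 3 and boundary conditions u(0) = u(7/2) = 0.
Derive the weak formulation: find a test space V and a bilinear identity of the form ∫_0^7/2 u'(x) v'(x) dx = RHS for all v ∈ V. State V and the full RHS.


V = H^1_0(0, 7/2) (so v(0) = v(7/2) = 0); weak form: ∫_0^7/2 u'v' dx = ∫_0^7/2 (3*x + 3) v dx for all v ∈ V.

Multiply both sides by a test function v and integrate from 0 to 7/2:
  ∫_0^7/2 −u''(x) v(x) dx = ∫_0^7/2 f(x) v(x) dx.
Integrate the LHS by parts once:
  ∫_0^7/2 −u'' v dx = −[u'(x) v(x)]_0^7/2 + ∫_0^7/2 u'(x) v'(x) dx.
Thus ∫_0^7/2 u'(x) v'(x) dx = ∫_0^7/2 f(x) v(x) dx + [u'(x) v(x)]_0^7/2.
Choose V so that boundary terms are either known or forced to vanish.
u is Dirichlet: u(0) = u(7/2) = 0. Let V = H^1_0(0, 7/2); then v(0) = v(7/2) = 0, and [u' v]_0^7/2 = 0.
Weak formulation: find u (satisfying any essential BC) such that ∫_0^7/2 u'(x) v'(x) dx = ∫_0^7/2 f v dx for all v ∈ V.
Substituting f(x) = 3*x + 3, the right-hand side is ∫_0^7/2 (3*x + 3) v dx.


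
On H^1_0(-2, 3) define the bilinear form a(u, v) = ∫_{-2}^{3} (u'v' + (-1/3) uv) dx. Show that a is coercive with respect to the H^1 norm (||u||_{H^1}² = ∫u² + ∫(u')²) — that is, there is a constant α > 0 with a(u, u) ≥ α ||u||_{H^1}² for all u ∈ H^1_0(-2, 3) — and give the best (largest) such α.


α = (-25/3 + π^2)/(π^2 + 25)

Coercivity of a(·,·) on H^1_0(-2, 3) means a(u, u) ≥ α ||u||_{H^1}² for every u ∈ H^1_0.
The interval has length L = 5, and Poincaré/coercivity depend only on L. Here a(u, u) = ∫(u')² + (-1/3)·∫u².
Here c = -1/3 < 0 with |c| < (π/L)² = π^2/25, so coercivity still holds. The condition a(u,u) ≥ α||u||_{H^1}² reads (1−α)∫(u')² ≥ (α−c)∫u². Any admissible α is ≤ 1 (rapidly oscillating u have ∫u²/∫(u')² → 0), and α = 1 would force 0 ≥ (1−c)∫u², impossible since c < 1; so 1−α > 0. By the sharp Poincaré inequality on H^1_0 of an interval of length L, ∫(u')² ≥ (π/L)²∫u² with equality for the first sine mode sin(π(x−x₀)/L) (x₀ the left endpoint), so the inequality holds for all u iff (1−α)(π/L)² ≥ α − c, i.e. α ≤ ((π/L)² + c)/((π/L)² + 1) = (1 + c(L/π)²)/(1 + (L/π)²). (Direct route, valid since c ≤ 0: Poincaré gives c∫u² ≥ c(L/π)²∫(u')², so a(u,u) ≥ (1 + c(L/π)²)∫(u')², while ||u||_{H^1}² ≤ (1 + (L/π)²)∫(u')²; dividing yields the same α.) With (π/L)² = π^2/25 and c = -1/3, the largest admissible constant is α = ((π/L)² + c)/((π/L)² + 1).
Simplifying, α = (-25/3 + π^2)/(π^2 + 25).


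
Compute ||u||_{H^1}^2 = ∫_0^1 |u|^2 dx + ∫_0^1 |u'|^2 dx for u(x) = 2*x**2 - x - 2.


||u||_{H^1}^2 = 29/5

The H^1 norm (squared) on an interval (0, L) is
  ||u||_{H^1}^2 = ∫_0^L u(x)^2 dx + ∫_0^L u'(x)^2 dx.
Compute u'(x) = 4*x - 1.
Then u(x)^2 = 4*x**4 - 4*x**3 - 7*x**2 + 4*x + 4 and u'(x)^2 = 16*x**2 - 8*x + 1.
Integrate each monomial from 0 to 1 using ∫_0^1 c·x^n dx = c·1^(n+1)/(n+1):
  ∫_0^1 u(x)^2 dx = ∫_0^1 (4*x^4 - 4*x^3 - 7*x^2 + 4*x + 4) dx. Term by term:
    ∫_0^1 4*x^4 dx = 4/5;  ∫_0^1 -4*x^3 dx = -1;  ∫_0^1 -7*x^2 dx = -7/3;
    ∫_0^1 4*x dx = 2;  ∫_0^1 4 dx = 4.
  Sum: 4/5 − 1 − 7/3 + 2 + 4 = 52/15.
  ∫_0^1 u'(x)^2 dx = ∫_0^1 (16*x^2 - 8*x + 1) dx. Term by term:
    ∫_0^1 16*x^2 dx = 16/3;  ∫_0^1 -8*x dx = -4;  ∫_0^1 1 dx = 1.
  Sum: 16/3 − 4 + 1 = 7/3.
Adding: ||u||_{H^1}^2 = 52/15 + 7/3 = 29/5.


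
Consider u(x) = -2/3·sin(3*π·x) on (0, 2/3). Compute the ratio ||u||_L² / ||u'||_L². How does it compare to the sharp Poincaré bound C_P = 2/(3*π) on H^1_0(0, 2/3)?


||u||_L² / ||u'||_L² = 1/(3*π) < C_P = 2/(3*π).

u(x) = -2/3·sin(3*π·x), so u'(x) = -2*π*cos(3*π*x).
Writing u(x) = A·sin(kπx/L) with A = -2/3 and k = 2, use ∫_0^L sin²(kπx/L) dx = L/2 and ∫_0^L cos²(kπx/L) dx = L/2.
u² = 4/9·sin²(3*π·x) and (u')² = 4*π^2·cos²(3*π·x), and each of sin², cos² integrates to L/2 = 1/3 over (0, 2/3).
∫_0^2/3 u² dx = 4/27, so ||u||_L² = 2*sqrt(3)/9.
∫_0^2/3 (u')² dx = 4*π^2/3, so ||u'||_L² = 2*sqrt(3)*π/3.
Ratio ||u||_L² / ||u'||_L² = 1/(3*π).
Sharp Poincaré constant on H^1_0(0, 2/3) is C_P = L/π = 2/(3*π), achieved by sin(3*π/2·x).
This is the k = 2 harmonic; the ratio L/(kπ) is strictly less than C_P = L/π, consistent with the sharp inequality ||u||_L² ≤ C_P ||u'||_L².


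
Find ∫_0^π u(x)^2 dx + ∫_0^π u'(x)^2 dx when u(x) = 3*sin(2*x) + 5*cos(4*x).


||u||_{H^1(0,π)}^2 = 235*π

u'(x) = -20*sin(4*x) + 6*cos(2*x).
Expand u² and (u')² and integrate term by term on (0, π), using: for integers n ≥ 1, ∫_0^π sin²(nx) dx = ∫_0^π cos²(nx) dx = π/2; for n ≠ n', ∫_0^π sin(nx)sin(n'x) dx = ∫_0^π cos(nx)cos(n'x) dx = 0; and by product-to-sum, ∫_0^π sin(nx)cos(n'x) dx = ½∫_0^π [sin((n+n')x) + sin((n−n')x)] dx, which is 0 when n+n' is even and 2n/(n²−n'²) when n+n' is odd (it need not vanish on (0, π)).
  u² squared terms: (3)²·∫sin(2x)² dx = 9·π/2 = 9*π/2;  (5)²·∫cos(4x)² dx = 25·π/2 = 25*π/2.
  u² cross terms: 2·(3)·(5)·∫sin(2x)·cos(4x) dx = 30·(0) = 0.
  So ∫_0^π u² dx = 9*π/2 + 25*π/2 + 0 = 17*π.
  (u')² squared terms: (-20)²·∫sin(4x)² dx = 400·π/2 = 200*π;  (6)²·∫cos(2x)² dx = 36·π/2 = 18*π.
  (u')² cross terms: 2·(-20)·(6)·∫sin(4x)·cos(2x) dx = -240·(0) = 0.
  So ∫_0^π (u')² dx = 200*π + 18*π + 0 = 218*π.
||u||_{H^1}^2 = (17*π) + (218*π) = 235*π.


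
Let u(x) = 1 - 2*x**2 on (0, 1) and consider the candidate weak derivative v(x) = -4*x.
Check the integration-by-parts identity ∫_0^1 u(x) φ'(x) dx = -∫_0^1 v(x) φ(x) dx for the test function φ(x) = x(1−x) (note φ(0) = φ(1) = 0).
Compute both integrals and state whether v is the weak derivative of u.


LHS = 1/3, RHS = 1/3. Yes, v = u' weakly.

u(x) = 1 - 2*x**2, classical derivative u'(x) = -4*x.
φ(x) = x(1−x), so φ'(x) = 1 - 2*x.
Note φ(0) = φ(1) = 0, so the boundary term u·φ vanishes.
LHS = ∫_0^1 u(x) φ'(x) dx = ∫_0^1 (4*x^3 - 2*x^2 - 2*x + 1) dx. Term by term:
  ∫_0^1 4*x^3 dx = 1;  ∫_0^1 -2*x^2 dx = -2/3;  ∫_0^1 -2*x dx = -1;
  ∫_0^1 1 dx = 1.
Sum: 1 − 2/3 − 1 + 1 = 1/3.
So LHS = 1/3.
∫_0^1 v(x) φ(x) dx = ∫_0^1 (4*x^3 - 4*x^2) dx. Term by term:
  ∫_0^1 4*x^3 dx = 1;  ∫_0^1 -4*x^2 dx = -4/3.
Sum: 1 − 4/3 = -1/3.
So RHS = -∫_0^1 v(x) φ(x) dx = 1/3.
LHS = RHS, so the identity holds for this test φ.
Moreover u is smooth here and v(x) = u'(x) = -4*x pointwise, so the identity holds for every test function. Hence v is the weak derivative of u.


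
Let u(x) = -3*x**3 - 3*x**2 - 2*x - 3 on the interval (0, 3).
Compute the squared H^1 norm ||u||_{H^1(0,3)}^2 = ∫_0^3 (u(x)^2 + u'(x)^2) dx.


||u||_{H^1}^2 = 965829/70

The H^1 norm (squared) on an interval (0, L) is
  ||u||_{H^1}^2 = ∫_0^L u(x)^2 dx + ∫_0^L u'(x)^2 dx.
Compute u'(x) = -9*x**2 - 6*x - 2.
Then u(x)^2 = 9*x**6 + 18*x**5 + 21*x**4 + 30*x**3 + 22*x**2 + 12*x + 9 and u'(x)^2 = 81*x**4 + 108*x**3 + 72*x**2 + 24*x + 4.
Integrate each monomial from 0 to 3 using ∫_0^3 c·x^n dx = c·3^(n+1)/(n+1):
  ∫_0^3 u(x)^2 dx = ∫_0^3 (9*x^6 + 18*x^5 + 21*x^4 + 30*x^3 + 22*x^2 + 12*x + 9) dx. Term by term:
    ∫_0^3 9*x^6 dx = 19683/7;  ∫_0^3 18*x^5 dx = 2187;  ∫_0^3 21*x^4 dx = 5103/5;
    ∫_0^3 30*x^3 dx = 1215/2;  ∫_0^3 22*x^2 dx = 198;  ∫_0^3 12*x dx = 54;
    ∫_0^3 9 dx = 27.
  Sum: 19683/7 + 2187 + 5103/5 + 1215/2 + 198 + 54 + 27 = 483417/70.
  ∫_0^3 u'(x)^2 dx = ∫_0^3 (81*x^4 + 108*x^3 + 72*x^2 + 24*x + 4) dx. Term by term:
    ∫_0^3 81*x^4 dx = 19683/5;  ∫_0^3 108*x^3 dx = 2187;  ∫_0^3 72*x^2 dx = 648;
    ∫_0^3 24*x dx = 108;  ∫_0^3 4 dx = 12.
  Sum: 19683/5 + 2187 + 648 + 108 + 12 = 34458/5.
Adding: ||u||_{H^1}^2 = 483417/70 + 34458/5 = 965829/70.


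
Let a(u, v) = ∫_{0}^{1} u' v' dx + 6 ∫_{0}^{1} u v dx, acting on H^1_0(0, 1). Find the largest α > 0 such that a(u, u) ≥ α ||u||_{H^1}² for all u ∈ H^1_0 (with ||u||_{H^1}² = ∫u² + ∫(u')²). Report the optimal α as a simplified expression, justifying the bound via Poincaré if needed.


α = 1

Coercivity of a(·,·) on H^1_0(0, 1) means a(u, u) ≥ α ||u||_{H^1}² for every u ∈ H^1_0.
The interval has length L = 1, and Poincaré/coercivity depend only on L. Here a(u, u) = ∫(u')² + (6)·∫u².
Here c = 6 ≥ 1, so a(u,u) = ∫(u')² + c∫u² ≥ ∫(u')² + ∫u² = ||u||_{H^1}², i.e. α = 1 works. No larger α is possible: a(u,u) ≥ α||u||_{H^1}² means (1−α)∫(u')² ≥ (α−c)∫u², and for the modes u_n = sin(nπ(x−x₀)/L) (x₀ the left endpoint) one has ∫u_n²/∫(u_n')² = (L/(nπ))² → 0, so a(u_n,u_n)/||u_n||_{H^1}² → 1. Hence the optimal constant is α = 1.
Therefore α = 1.


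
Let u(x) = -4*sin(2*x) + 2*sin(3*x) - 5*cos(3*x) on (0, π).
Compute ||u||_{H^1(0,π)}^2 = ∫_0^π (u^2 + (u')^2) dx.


||u||_{H^1(0,π)}^2 = -320 + 185*π

u'(x) = 15*sin(3*x) - 8*cos(2*x) + 6*cos(3*x).
Expand u² and (u')² and integrate term by term on (0, π), using: for integers n ≥ 1, ∫_0^π sin²(nx) dx = ∫_0^π cos²(nx) dx = π/2; for n ≠ n', ∫_0^π sin(nx)sin(n'x) dx = ∫_0^π cos(nx)cos(n'x) dx = 0; and by product-to-sum, ∫_0^π sin(nx)cos(n'x) dx = ½∫_0^π [sin((n+n')x) + sin((n−n')x)] dx, which is 0 when n+n' is even and 2n/(n²−n'²) when n+n' is odd (it need not vanish on (0, π)).
  u² squared terms: (-5)²·∫cos(3x)² dx = 25·π/2 = 25*π/2;  (-4)²·∫sin(2x)² dx = 16·π/2 = 8*π;  (2)²·∫sin(3x)² dx = 4·π/2 = 2*π.
  u² cross terms: 2·(-5)·(-4)·∫cos(3x)·sin(2x) dx = 40·(-4/5) = -32;  2·(-5)·(2)·∫cos(3x)·sin(3x) dx = -20·(0) = 0;  2·(-4)·(2)·∫sin(2x)·sin(3x) dx = -16·(0) = 0.
  So ∫_0^π u² dx = 25*π/2 + 8*π + 2*π − 32 + 0 + 0 = -32 + 45*π/2.
  (u')² squared terms: (-8)²·∫cos(2x)² dx = 64·π/2 = 32*π;  (6)²·∫cos(3x)² dx = 36·π/2 = 18*π;  (15)²·∫sin(3x)² dx = 225·π/2 = 225*π/2.
  (u')² cross terms: 2·(-8)·(6)·∫cos(2x)·cos(3x) dx = -96·(0) = 0;  2·(-8)·(15)·∫cos(2x)·sin(3x) dx = -240·(6/5) = -288;  2·(6)·(15)·∫cos(3x)·sin(3x) dx = 180·(0) = 0.
  So ∫_0^π (u')² dx = 32*π + 18*π + 225*π/2 + 0 − 288 + 0 = -288 + 325*π/2.
||u||_{H^1}^2 = (-32 + 45*π/2) + (-288 + 325*π/2) = -320 + 185*π.


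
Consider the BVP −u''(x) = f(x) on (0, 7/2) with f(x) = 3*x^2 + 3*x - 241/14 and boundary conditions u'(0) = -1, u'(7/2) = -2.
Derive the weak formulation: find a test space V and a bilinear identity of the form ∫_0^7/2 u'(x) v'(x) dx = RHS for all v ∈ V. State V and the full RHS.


V = H^1(0, 7/2) (v unrestricted at boundary; u is determined up to an additive constant); weak form: ∫_0^7/2 u'v' dx = ∫_0^7/2 (3*x^2 + 3*x - 241/14) v dx − 2·v(7/2) + v(0) for all v ∈ V.

Multiply both sides by a test function v and integrate from 0 to 7/2:
  ∫_0^7/2 −u''(x) v(x) dx = ∫_0^7/2 f(x) v(x) dx.
Integrate the LHS by parts once:
  ∫_0^7/2 −u'' v dx = −[u'(x) v(x)]_0^7/2 + ∫_0^7/2 u'(x) v'(x) dx.
Thus ∫_0^7/2 u'(x) v'(x) dx = ∫_0^7/2 f(x) v(x) dx + [u'(x) v(x)]_0^7/2.
Choose V so that boundary terms are either known or forced to vanish.
u has inhomogeneous Neumann u'(0) = -1, u'(7/2) = -2. [u' v]_0^7/2 = (-2)·v(7/2) − (-1)·v(0) = − 2·v(7/2) + v(0). Take V = H^1(0, 7/2); boundary term becomes part of RHS.
Weak formulation: find u (satisfying any essential BC) such that ∫_0^7/2 u'(x) v'(x) dx = ∫_0^7/2 f v dx − 2·v(7/2) + v(0) for all v ∈ V (Neumann data are natural BCs: they enter the RHS as boundary terms).
Substituting f(x) = 3*x^2 + 3*x - 241/14, the right-hand side is ∫_0^7/2 (3*x^2 + 3*x - 241/14) v dx − 2·v(7/2) + v(0).
Compatibility check (pure Neumann): taking v ≡ 1 ∈ V gives 0 = ∫_0^7/2 f dx + (-2) − (-1), i.e. ∫_0^7/2 f dx must equal u'(0) − u'(7/2) = 1. Indeed ∫_0^7/2 (3*x^2 + 3*x - 241/14) dx = 1, so the data are compatible. The solution is then unique only up to an additive constant (fix it e.g. by requiring ∫_0^7/2 u dx = 0).


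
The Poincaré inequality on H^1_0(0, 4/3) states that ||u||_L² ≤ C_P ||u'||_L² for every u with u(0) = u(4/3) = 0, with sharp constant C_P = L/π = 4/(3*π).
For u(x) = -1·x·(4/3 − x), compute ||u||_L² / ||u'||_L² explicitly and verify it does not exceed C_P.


||u||_L² / ||u'||_L² = 2*sqrt(10)/15 < C_P = 4/(3*π).

u(x) = -1·x·(4/3 − x), so u'(x) = 2*x - 4/3.
u(x) = -1·x·(4/3 − x) vanishes at x = 0 and x = 4/3, so u ∈ H^1_0(0, 4/3). Differentiate via the product rule and integrate the resulting polynomials term by term.
  ∫_0^4/3 u² dx = ∫_0^4/3 (x^4 - 8*x^3/3 + 16*x^2/9) dx. Term by term:
    ∫_0^4/3 x^4 dx = 1024/1215;  ∫_0^4/3 -8*x^3/3 dx = -512/243;  ∫_0^4/3 16*x^2/9 dx = 1024/729.
  Sum: 1024/1215 − 512/243 + 1024/729 = 512/3645.
  ∫_0^4/3 (u')² dx = ∫_0^4/3 (4*x^2 - 16*x/3 + 16/9) dx. Term by term:
    ∫_0^4/3 4*x^2 dx = 256/81;  ∫_0^4/3 -16*x/3 dx = -128/27;  ∫_0^4/3 16/9 dx = 64/27.
  Sum: 256/81 − 128/27 + 64/27 = 64/81.
∫_0^4/3 u² dx = 512/3645, so ||u||_L² = 16*sqrt(10)/135.
∫_0^4/3 (u')² dx = 64/81, so ||u'||_L² = 8/9.
Ratio ||u||_L² / ||u'||_L² = 2*sqrt(10)/15.
Sharp Poincaré constant on H^1_0(0, 4/3) is C_P = L/π = 4/(3*π), achieved by sin(3*π/4·x).
A polynomial bump cannot attain the sharp Poincaré constant (only the first sine eigenfunction does), so the ratio is strictly less than C_P, consistent with ||u||_L² ≤ C_P ||u'||_L².


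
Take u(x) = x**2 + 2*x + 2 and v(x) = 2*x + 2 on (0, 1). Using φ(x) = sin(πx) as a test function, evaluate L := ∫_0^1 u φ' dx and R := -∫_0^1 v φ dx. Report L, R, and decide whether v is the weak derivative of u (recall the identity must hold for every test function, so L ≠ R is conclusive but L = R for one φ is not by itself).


LHS = -6/π, RHS = -6/π. Yes, v = u' weakly.

u(x) = x**2 + 2*x + 2, classical derivative u'(x) = 2*x + 2.
φ(x) = sin(πx), so φ'(x) = π*cos(π*x).
Note φ(0) = φ(1) = 0, so the boundary term u·φ vanishes.
LHS = ∫_0^1 u(x) φ'(x) dx = ∫_0^1 (π*x^2*cos(π*x) + 2*π*x*cos(π*x) + 2*π*cos(π*x)) dx. Term by term:
  ∫_0^1 2*π*cos(π*x) dx = 0;  ∫_0^1 π*x^2*cos(π*x) dx = -2/π;  ∫_0^1 2*π*x*cos(π*x) dx = -4/π.
Sum: 0 − 2/π − 4/π = -6/π.
So LHS = -6/π.
∫_0^1 v(x) φ(x) dx = ∫_0^1 (2*x*sin(π*x) + 2*sin(π*x)) dx. Term by term:
  ∫_0^1 2*sin(π*x) dx = 4/π;  ∫_0^1 2*x*sin(π*x) dx = 2/π.
Sum: 4/π + 2/π = 6/π.
So RHS = -∫_0^1 v(x) φ(x) dx = -6/π.
LHS = RHS, so the identity holds for this test φ.
Moreover u is smooth here and v(x) = u'(x) = 2*x + 2 pointwise, so the identity holds for every test function. Hence v is the weak derivative of u.


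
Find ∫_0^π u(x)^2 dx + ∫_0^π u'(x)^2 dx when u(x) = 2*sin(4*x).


||u||_{H^1(0,π)}^2 = 34*π

u'(x) = 8*cos(4*x).
Expand u² and (u')² and integrate term by term on (0, π), using: for integers n ≥ 1, ∫_0^π sin²(nx) dx = ∫_0^π cos²(nx) dx = π/2; for n ≠ n', ∫_0^π sin(nx)sin(n'x) dx = ∫_0^π cos(nx)cos(n'x) dx = 0; and by product-to-sum, ∫_0^π sin(nx)cos(n'x) dx = ½∫_0^π [sin((n+n')x) + sin((n−n')x)] dx, which is 0 when n+n' is even and 2n/(n²−n'²) when n+n' is odd (it need not vanish on (0, π)).
  u² squared terms: (2)²·∫sin(4x)² dx = 4·π/2 = 2*π.
  So ∫_0^π u² dx = 2*π.
  (u')² squared terms: (8)²·∫cos(4x)² dx = 64·π/2 = 32*π.
  So ∫_0^π (u')² dx = 32*π.
||u||_{H^1}^2 = (2*π) + (32*π) = 34*π.


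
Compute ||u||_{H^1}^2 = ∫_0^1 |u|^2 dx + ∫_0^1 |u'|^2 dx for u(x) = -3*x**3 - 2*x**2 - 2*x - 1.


||u||_{H^1}^2 = 5543/70

The H^1 norm (squared) on an interval (0, L) is
  ||u||_{H^1}^2 = ∫_0^L u(x)^2 dx + ∫_0^L u'(x)^2 dx.
Compute u'(x) = -9*x**2 - 4*x - 2.
Then u(x)^2 = 9*x**6 + 12*x**5 + 16*x**4 + 14*x**3 + 8*x**2 + 4*x + 1 and u'(x)^2 = 81*x**4 + 72*x**3 + 52*x**2 + 16*x + 4.
Integrate each monomial from 0 to 1 using ∫_0^1 c·x^n dx = c·1^(n+1)/(n+1):
  ∫_0^1 u(x)^2 dx = ∫_0^1 (9*x^6 + 12*x^5 + 16*x^4 + 14*x^3 + 8*x^2 + 4*x + 1) dx. Term by term:
    ∫_0^1 9*x^6 dx = 9/7;  ∫_0^1 12*x^5 dx = 2;  ∫_0^1 16*x^4 dx = 16/5;
    ∫_0^1 14*x^3 dx = 7/2;  ∫_0^1 8*x^2 dx = 8/3;  ∫_0^1 4*x dx = 2;
    ∫_0^1 1 dx = 1.
  Sum: 9/7 + 2 + 16/5 + 7/2 + 8/3 + 2 + 1 = 3287/210.
  ∫_0^1 u'(x)^2 dx = ∫_0^1 (81*x^4 + 72*x^3 + 52*x^2 + 16*x + 4) dx. Term by term:
    ∫_0^1 81*x^4 dx = 81/5;  ∫_0^1 72*x^3 dx = 18;  ∫_0^1 52*x^2 dx = 52/3;
    ∫_0^1 16*x dx = 8;  ∫_0^1 4 dx = 4.
  Sum: 81/5 + 18 + 52/3 + 8 + 4 = 953/15.
Adding: ||u||_{H^1}^2 = 3287/210 + 953/15 = 5543/70.


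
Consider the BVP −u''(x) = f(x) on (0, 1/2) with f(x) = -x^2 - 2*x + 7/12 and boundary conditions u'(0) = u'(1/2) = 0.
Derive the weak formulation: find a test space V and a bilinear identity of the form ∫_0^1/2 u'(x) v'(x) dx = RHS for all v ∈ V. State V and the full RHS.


V = H^1(0, 1/2) (no boundary constraint on v; u is determined up to an additive constant); weak form: ∫_0^1/2 u'v' dx = ∫_0^1/2 (-x^2 - 2*x + 7/12) v dx for all v ∈ V.

Multiply both sides by a test function v and integrate from 0 to 1/2:
  ∫_0^1/2 −u''(x) v(x) dx = ∫_0^1/2 f(x) v(x) dx.
Integrate the LHS by parts once:
  ∫_0^1/2 −u'' v dx = −[u'(x) v(x)]_0^1/2 + ∫_0^1/2 u'(x) v'(x) dx.
Thus ∫_0^1/2 u'(x) v'(x) dx = ∫_0^1/2 f(x) v(x) dx + [u'(x) v(x)]_0^1/2.
Choose V so that boundary terms are either known or forced to vanish.
u has homogeneous Neumann: u'(0) = u'(1/2) = 0. So [u' v]_0^1/2 = 0·v(1/2) − 0·v(0) = 0 for any v; take V = H^1(0, 1/2).
Weak formulation: find u (satisfying any essential BC) such that ∫_0^1/2 u'(x) v'(x) dx = ∫_0^1/2 f v dx for all v ∈ V (homogeneous Neumann, so boundary terms vanish).
Substituting f(x) = -x^2 - 2*x + 7/12, the right-hand side is ∫_0^1/2 (-x^2 - 2*x + 7/12) v dx.
Compatibility check (pure Neumann): taking v ≡ 1 ∈ V gives 0 = ∫_0^1/2 f dx + (0) − (0), i.e. ∫_0^1/2 f dx must equal u'(0) − u'(1/2) = 0. Indeed ∫_0^1/2 (-x^2 - 2*x + 7/12) dx = 0, so the data are compatible. The solution is then unique only up to an additive constant (fix it e.g. by requiring ∫_0^1/2 u dx = 0).


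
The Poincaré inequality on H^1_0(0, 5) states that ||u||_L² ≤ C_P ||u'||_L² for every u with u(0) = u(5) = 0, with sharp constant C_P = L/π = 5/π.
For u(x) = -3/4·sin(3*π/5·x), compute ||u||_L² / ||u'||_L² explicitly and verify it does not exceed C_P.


||u||_L² / ||u'||_L² = 5/(3*π) < C_P = 5/π.

u(x) = -3/4·sin(3*π/5·x), so u'(x) = -9*π*cos(3*π*x/5)/20.
Writing u(x) = A·sin(kπx/L) with A = -3/4 and k = 3, use ∫_0^L sin²(kπx/L) dx = L/2 and ∫_0^L cos²(kπx/L) dx = L/2.
u² = 9/16·sin²(3*π/5·x) and (u')² = 81*π^2/400·cos²(3*π/5·x), and each of sin², cos² integrates to L/2 = 5/2 over (0, 5).
∫_0^5 u² dx = 45/32, so ||u||_L² = 3*sqrt(10)/8.
∫_0^5 (u')² dx = 81*π^2/160, so ||u'||_L² = 9*sqrt(10)*π/40.
Ratio ||u||_L² / ||u'||_L² = 5/(3*π).
Sharp Poincaré constant on H^1_0(0, 5) is C_P = L/π = 5/π, achieved by sin(π/5·x).
This is the k = 3 harmonic; the ratio L/(kπ) is strictly less than C_P = L/π, consistent with the sharp inequality ||u||_L² ≤ C_P ||u'||_L².
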